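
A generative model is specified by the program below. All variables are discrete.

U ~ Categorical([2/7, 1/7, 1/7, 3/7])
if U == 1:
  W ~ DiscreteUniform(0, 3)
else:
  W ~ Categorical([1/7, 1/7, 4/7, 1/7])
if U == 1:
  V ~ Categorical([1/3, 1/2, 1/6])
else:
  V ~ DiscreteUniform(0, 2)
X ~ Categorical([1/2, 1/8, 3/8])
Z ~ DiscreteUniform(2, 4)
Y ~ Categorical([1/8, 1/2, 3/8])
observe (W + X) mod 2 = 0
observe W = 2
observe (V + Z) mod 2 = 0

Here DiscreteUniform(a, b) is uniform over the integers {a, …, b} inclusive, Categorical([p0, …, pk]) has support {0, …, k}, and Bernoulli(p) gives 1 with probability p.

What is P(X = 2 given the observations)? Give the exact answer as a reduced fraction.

P(X = 2 | obs) = 3/7

Enumerate traces; 120 have nonzero weight after conditioning:
  (U=0, W=2, V=0, X=0, Z=2, Y=0) weight 1/882
  (U=0, W=2, V=0, X=0, Z=2, Y=1) weight 2/441
  (U=0, W=2, V=0, X=0, Z=2, Y=2) weight 1/294
  (U=0, W=2, V=0, X=0, Z=4, Y=0) weight 1/882
  (U=0, W=2, V=0, X=0, Z=4, Y=1) weight 2/441
  (U=0, W=2, V=0, X=0, Z=4, Y=2) weight 1/294
  (U=0, W=2, V=0, X=2, Z=2, Y=0) weight 1/1176
  (U=0, W=2, V=0, X=2, Z=2, Y=1) weight 1/294
  … 112 more
Group by X:
  weight(X=0) = 341/2352
  weight(X=2) = 341/3136
Total weight = 341/2352 + 341/3136 = 341/1344
P(X=0 | obs) = 341/2352 / 341/1344 = 4/7
P(X=2 | obs) = 341/3136 / 341/1344 = 3/7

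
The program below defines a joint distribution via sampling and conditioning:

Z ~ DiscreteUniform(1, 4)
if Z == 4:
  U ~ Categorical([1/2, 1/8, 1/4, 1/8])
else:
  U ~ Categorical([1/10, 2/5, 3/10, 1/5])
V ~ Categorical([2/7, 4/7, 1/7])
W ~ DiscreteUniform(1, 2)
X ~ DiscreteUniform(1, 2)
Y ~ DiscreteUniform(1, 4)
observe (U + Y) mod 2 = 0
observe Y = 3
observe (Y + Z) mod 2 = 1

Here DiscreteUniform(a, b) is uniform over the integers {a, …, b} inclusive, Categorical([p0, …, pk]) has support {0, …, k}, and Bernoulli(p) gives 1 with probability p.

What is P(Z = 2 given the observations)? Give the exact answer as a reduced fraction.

P(Z = 2 | obs) = 12/17

Enumerate traces; 48 have nonzero weight after conditioning:
  (Z=2, U=1, V=0, W=1, X=1, Y=3) weight 1/560
  (Z=2, U=1, V=0, W=1, X=2, Y=3) weight 1/560
  (Z=2, U=1, V=0, W=2, X=1, Y=3) weight 1/560
  (Z=2, U=1, V=0, W=2, X=2, Y=3) weight 1/560
  (Z=2, U=1, V=1, W=1, X=1, Y=3) weight 1/280
  (Z=2, U=1, V=1, W=1, X=2, Y=3) weight 1/280
  (Z=2, U=1, V=1, W=2, X=1, Y=3) weight 1/280
  (Z=2, U=1, V=1, W=2, X=2, Y=3) weight 1/280
  (Z=4, U=1, V=0, W=1, X=1, Y=3) weight 1/1792
  … 39 more
Group by Z:
  weight(Z=2) = 3/80
  weight(Z=4) = 1/64
Total weight = 3/80 + 1/64 = 17/320
P(Z=2 | obs) = 3/80 / 17/320 = 12/17
P(Z=4 | obs) = 1/64 / 17/320 = 5/17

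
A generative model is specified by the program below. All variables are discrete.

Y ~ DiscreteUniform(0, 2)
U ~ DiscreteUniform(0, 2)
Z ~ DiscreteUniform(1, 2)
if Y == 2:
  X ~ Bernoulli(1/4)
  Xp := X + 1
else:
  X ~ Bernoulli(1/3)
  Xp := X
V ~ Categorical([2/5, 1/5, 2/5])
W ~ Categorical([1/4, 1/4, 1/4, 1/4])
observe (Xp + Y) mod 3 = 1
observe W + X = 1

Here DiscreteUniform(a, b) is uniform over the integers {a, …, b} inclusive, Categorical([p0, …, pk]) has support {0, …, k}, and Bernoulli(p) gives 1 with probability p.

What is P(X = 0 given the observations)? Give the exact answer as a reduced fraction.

Enumerate traces; 54 have nonzero weight after conditioning:
  (Y=0, U=0, Z=1, X=1, V=0, W=0) weight 1/540
  (Y=0, U=0, Z=1, X=1, V=1, W=0) weight 1/1080
  (Y=0, U=0, Z=1, X=1, V=2, W=0) weight 1/540
  (Y=0, U=0, Z=2, X=1, V=0, W=0) weight 1/540
  (Y=0, U=0, Z=2, X=1, V=1, W=0) weight 1/1080
  (Y=0, U=0, Z=2, X=1, V=2, W=0) weight 1/540
  (Y=0, U=1, Z=1, X=1, V=0, W=0) weight 1/540
  (Y=0, U=1, Z=1, X=1, V=1, W=0) weight 1/1080
  (Y=1, U=0, Z=1, X=0, V=0, W=1) weight 1/270
  … 45 more
Group by X:
  weight(X=0) = 1/18
  weight(X=1) = 7/144
Total weight = 1/18 + 7/144 = 5/48
P(X=0 | obs) = 1/18 / 5/48 = 8/15
P(X=1 | obs) = 7/144 / 5/48 = 7/15

P(X = 0 | obs) = 8/15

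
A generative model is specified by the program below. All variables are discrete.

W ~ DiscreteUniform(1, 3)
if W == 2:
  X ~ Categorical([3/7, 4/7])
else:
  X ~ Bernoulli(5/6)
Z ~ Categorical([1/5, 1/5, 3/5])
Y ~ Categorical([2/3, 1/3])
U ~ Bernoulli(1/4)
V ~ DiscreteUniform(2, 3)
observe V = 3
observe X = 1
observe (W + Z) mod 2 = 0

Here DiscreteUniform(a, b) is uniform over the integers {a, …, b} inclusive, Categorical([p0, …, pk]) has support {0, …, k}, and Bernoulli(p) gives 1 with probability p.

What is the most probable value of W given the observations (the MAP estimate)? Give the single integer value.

argmax_v P(W = v | obs) = 2

Enumerate traces; 16 have nonzero weight after conditioning:
  (W=1, X=1, Z=1, Y=0, U=0, V=3) weight 1/72
  (W=1, X=1, Z=1, Y=0, U=1, V=3) weight 1/216
  (W=1, X=1, Z=1, Y=1, U=0, V=3) weight 1/144
  (W=1, X=1, Z=1, Y=1, U=1, V=3) weight 1/432
  (W=2, X=1, Z=0, Y=0, U=0, V=3) weight 1/105
  (W=2, X=1, Z=0, Y=0, U=1, V=3) weight 1/315
  (W=2, X=1, Z=0, Y=1, U=0, V=3) weight 1/210
  (W=2, X=1, Z=0, Y=1, U=1, V=3) weight 1/630
  (W=3, X=1, Z=1, Y=0, U=0, V=3) weight 1/72
  … 7 more
Group by W:
  weight(W=1) = 1/36
  weight(W=2) = 8/105
  weight(W=3) = 1/36
Total weight = 1/36 + 8/105 + 1/36 = 83/630
P(W=1 | obs) = 1/36 / 83/630 = 35/166
P(W=2 | obs) = 8/105 / 83/630 = 48/83
P(W=3 | obs) = 1/36 / 83/630 = 35/166
argmax = 2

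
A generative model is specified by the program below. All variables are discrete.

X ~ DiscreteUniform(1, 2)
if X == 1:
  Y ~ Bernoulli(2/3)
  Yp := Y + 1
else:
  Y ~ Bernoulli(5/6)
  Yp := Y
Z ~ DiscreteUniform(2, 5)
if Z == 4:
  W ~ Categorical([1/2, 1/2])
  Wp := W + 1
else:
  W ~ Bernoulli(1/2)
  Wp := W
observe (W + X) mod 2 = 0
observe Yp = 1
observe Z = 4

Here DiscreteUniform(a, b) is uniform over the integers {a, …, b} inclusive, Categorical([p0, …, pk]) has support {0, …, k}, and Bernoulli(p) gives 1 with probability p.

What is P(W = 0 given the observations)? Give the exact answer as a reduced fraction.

P(W = 0 | obs) = 5/7

Enumerate traces; 2 have nonzero weight after conditioning:
  (X=1, Y=0, Z=4, W=1) weight 1/48
  (X=2, Y=1, Z=4, W=0) weight 5/96
Group by W:
  weight(W=0) = 5/96
  weight(W=1) = 1/48
Total weight = 5/96 + 1/48 = 7/96
P(W=0 | obs) = 5/96 / 7/96 = 5/7
P(W=1 | obs) = 1/48 / 7/96 = 2/7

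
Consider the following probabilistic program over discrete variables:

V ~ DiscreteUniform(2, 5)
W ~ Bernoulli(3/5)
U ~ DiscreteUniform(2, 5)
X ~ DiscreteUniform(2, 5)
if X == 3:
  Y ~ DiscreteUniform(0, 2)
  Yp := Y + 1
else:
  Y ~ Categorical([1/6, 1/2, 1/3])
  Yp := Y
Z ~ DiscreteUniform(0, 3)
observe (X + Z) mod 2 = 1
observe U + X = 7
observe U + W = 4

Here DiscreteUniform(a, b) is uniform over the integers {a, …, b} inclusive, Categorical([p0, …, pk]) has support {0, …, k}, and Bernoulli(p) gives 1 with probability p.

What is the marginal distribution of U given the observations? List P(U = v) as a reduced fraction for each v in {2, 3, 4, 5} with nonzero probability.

Enumerate traces; 48 have nonzero weight after conditioning:
  (V=2, W=0, U=4, X=3, Y=0, Z=0) weight 1/1920
  (V=2, W=0, U=4, X=3, Y=0, Z=2) weight 1/1920
  (V=2, W=0, U=4, X=3, Y=1, Z=0) weight 1/1920
  (V=2, W=0, U=4, X=3, Y=1, Z=2) weight 1/1920
  (V=2, W=0, U=4, X=3, Y=2, Z=0) weight 1/1920
  (V=2, W=0, U=4, X=3, Y=2, Z=2) weight 1/1920
  (V=2, W=1, U=3, X=4, Y=0, Z=1) weight 1/2560
  (V=2, W=1, U=3, X=4, Y=0, Z=3) weight 1/2560
  … 40 more
Group by U:
  weight(U=3) = 3/160
  weight(U=4) = 1/80
Total weight = 3/160 + 1/80 = 1/32
P(U=3 | obs) = 3/160 / 1/32 = 3/5
P(U=4 | obs) = 1/80 / 1/32 = 2/5

P(U=3) = 3/5, P(U=4) = 2/5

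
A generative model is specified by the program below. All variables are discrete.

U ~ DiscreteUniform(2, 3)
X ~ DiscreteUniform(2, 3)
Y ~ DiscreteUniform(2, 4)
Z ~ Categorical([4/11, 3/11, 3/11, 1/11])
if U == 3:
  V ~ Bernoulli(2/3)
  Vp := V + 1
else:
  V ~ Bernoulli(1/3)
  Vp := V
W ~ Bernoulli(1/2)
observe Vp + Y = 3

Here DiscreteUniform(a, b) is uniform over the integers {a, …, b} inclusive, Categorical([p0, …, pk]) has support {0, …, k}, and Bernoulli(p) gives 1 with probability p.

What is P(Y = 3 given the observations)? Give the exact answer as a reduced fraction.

Enumerate traces; 48 have nonzero weight after conditioning:
  (U=2, X=2, Y=2, Z=0, V=1, W=0) weight 1/198
  (U=2, X=2, Y=2, Z=0, V=1, W=1) weight 1/198
  (U=2, X=2, Y=2, Z=1, V=1, W=0) weight 1/264
  (U=2, X=2, Y=2, Z=1, V=1, W=1) weight 1/264
  (U=2, X=2, Y=2, Z=2, V=1, W=0) weight 1/264
  (U=2, X=2, Y=2, Z=2, V=1, W=1) weight 1/264
  (U=2, X=2, Y=2, Z=3, V=1, W=0) weight 1/792
  (U=2, X=2, Y=2, Z=3, V=1, W=1) weight 1/792
  (U=2, X=2, Y=3, Z=0, V=0, W=0) weight 1/99
  … 39 more
Group by Y:
  weight(Y=2) = 1/9
  weight(Y=3) = 1/9
Total weight = 1/9 + 1/9 = 2/9
P(Y=2 | obs) = 1/9 / 2/9 = 1/2
P(Y=3 | obs) = 1/9 / 2/9 = 1/2

P(Y = 3 | obs) = 1/2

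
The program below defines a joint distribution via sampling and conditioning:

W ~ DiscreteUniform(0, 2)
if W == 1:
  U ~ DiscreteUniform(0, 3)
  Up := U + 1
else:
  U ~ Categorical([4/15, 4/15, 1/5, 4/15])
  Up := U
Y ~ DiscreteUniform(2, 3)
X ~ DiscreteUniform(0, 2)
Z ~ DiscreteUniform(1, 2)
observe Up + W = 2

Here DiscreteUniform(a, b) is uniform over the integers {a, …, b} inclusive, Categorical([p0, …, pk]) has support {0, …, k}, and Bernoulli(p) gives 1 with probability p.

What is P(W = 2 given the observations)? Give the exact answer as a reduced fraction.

P(W = 2 | obs) = 16/43

Enumerate traces; 36 have nonzero weight after conditioning:
  (W=0, U=2, Y=2, X=0, Z=1) weight 1/180
  (W=0, U=2, Y=2, X=0, Z=2) weight 1/180
  (W=0, U=2, Y=2, X=1, Z=1) weight 1/180
  (W=0, U=2, Y=2, X=1, Z=2) weight 1/180
  (W=0, U=2, Y=2, X=2, Z=1) weight 1/180
  (W=0, U=2, Y=2, X=2, Z=2) weight 1/180
  (W=0, U=2, Y=3, X=0, Z=1) weight 1/180
  (W=0, U=2, Y=3, X=0, Z=2) weight 1/180
  (W=1, U=0, Y=2, X=0, Z=1) weight 1/144
  (W=2, U=0, Y=2, X=0, Z=1) weight 1/135
  … 26 more
Group by W:
  weight(W=0) = 1/15
  weight(W=1) = 1/12
  weight(W=2) = 4/45
Total weight = 1/15 + 1/12 + 4/45 = 43/180
P(W=0 | obs) = 1/15 / 43/180 = 12/43
P(W=1 | obs) = 1/12 / 43/180 = 15/43
P(W=2 | obs) = 4/45 / 43/180 = 16/43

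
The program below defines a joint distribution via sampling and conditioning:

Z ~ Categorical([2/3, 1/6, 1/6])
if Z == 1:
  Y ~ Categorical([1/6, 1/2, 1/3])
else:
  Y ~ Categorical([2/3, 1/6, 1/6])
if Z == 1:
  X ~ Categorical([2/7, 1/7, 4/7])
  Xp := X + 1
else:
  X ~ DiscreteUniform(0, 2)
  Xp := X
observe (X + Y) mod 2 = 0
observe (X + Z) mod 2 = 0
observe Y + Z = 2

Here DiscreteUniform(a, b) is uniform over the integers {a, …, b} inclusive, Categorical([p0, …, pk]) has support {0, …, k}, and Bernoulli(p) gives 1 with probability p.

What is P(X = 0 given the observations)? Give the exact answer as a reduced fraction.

Enumerate traces; 5 have nonzero weight after conditioning:
  (Z=0, Y=2, X=0) weight 1/27
  (Z=0, Y=2, X=2) weight 1/27
  (Z=1, Y=1, X=1) weight 1/84
  (Z=2, Y=0, X=0) weight 1/27
  (Z=2, Y=0, X=2) weight 1/27
Group by X:
  weight(X=0) = 2/27
  weight(X=1) = 1/84
  weight(X=2) = 2/27
Total weight = 2/27 + 1/84 + 2/27 = 121/756
P(X=0 | obs) = 2/27 / 121/756 = 56/121
P(X=1 | obs) = 1/84 / 121/756 = 9/121
P(X=2 | obs) = 2/27 / 121/756 = 56/121

P(X = 0 | obs) = 56/121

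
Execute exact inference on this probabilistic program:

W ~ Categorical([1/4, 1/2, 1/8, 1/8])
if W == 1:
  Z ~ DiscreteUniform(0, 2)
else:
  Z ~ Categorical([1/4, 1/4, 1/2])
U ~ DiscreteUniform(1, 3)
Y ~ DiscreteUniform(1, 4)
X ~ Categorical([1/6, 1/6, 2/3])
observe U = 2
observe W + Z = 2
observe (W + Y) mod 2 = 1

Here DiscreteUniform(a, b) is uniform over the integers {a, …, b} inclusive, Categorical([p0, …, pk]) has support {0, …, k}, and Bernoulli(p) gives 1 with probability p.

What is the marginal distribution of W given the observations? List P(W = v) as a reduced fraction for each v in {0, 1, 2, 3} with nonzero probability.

P(W=0) = 12/31, P(W=1) = 16/31, P(W=2) = 3/31

Enumerate traces; 18 have nonzero weight after conditioning:
  (W=0, Z=2, U=2, Y=1, X=0) weight 1/576
  (W=0, Z=2, U=2, Y=1, X=1) weight 1/576
  (W=0, Z=2, U=2, Y=1, X=2) weight 1/144
  (W=0, Z=2, U=2, Y=3, X=0) weight 1/576
  (W=0, Z=2, U=2, Y=3, X=1) weight 1/576
  (W=0, Z=2, U=2, Y=3, X=2) weight 1/144
  (W=1, Z=1, U=2, Y=2, X=0) weight 1/432
  (W=1, Z=1, U=2, Y=2, X=1) weight 1/432
  (W=2, Z=0, U=2, Y=1, X=0) weight 1/2304
  … 9 more
Group by W:
  weight(W=0) = 1/48
  weight(W=1) = 1/36
  weight(W=2) = 1/192
Total weight = 1/48 + 1/36 + 1/192 = 31/576
P(W=0 | obs) = 1/48 / 31/576 = 12/31
P(W=1 | obs) = 1/36 / 31/576 = 16/31
P(W=2 | obs) = 1/192 / 31/576 = 3/31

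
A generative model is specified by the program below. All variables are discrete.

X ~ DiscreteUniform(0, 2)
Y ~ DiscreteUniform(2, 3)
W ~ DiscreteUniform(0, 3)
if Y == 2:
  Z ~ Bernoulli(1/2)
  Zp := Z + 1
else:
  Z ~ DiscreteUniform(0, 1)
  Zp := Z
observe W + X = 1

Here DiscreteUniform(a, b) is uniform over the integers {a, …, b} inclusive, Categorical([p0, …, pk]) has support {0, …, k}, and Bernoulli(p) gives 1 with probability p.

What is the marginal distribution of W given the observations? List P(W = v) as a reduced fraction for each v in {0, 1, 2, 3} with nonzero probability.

P(W=0) = 1/2, P(W=1) = 1/2

Enumerate traces; 8 have nonzero weight after conditioning:
  (X=0, Y=2, W=1, Z=0) weight 1/48
  (X=0, Y=2, W=1, Z=1) weight 1/48
  (X=0, Y=3, W=1, Z=0) weight 1/48
  (X=0, Y=3, W=1, Z=1) weight 1/48
  (X=1, Y=2, W=0, Z=0) weight 1/48
  (X=1, Y=2, W=0, Z=1) weight 1/48
  (X=1, Y=3, W=0, Z=0) weight 1/48
  (X=1, Y=3, W=0, Z=1) weight 1/48
Group by W:
  weight(W=0) = 1/12
  weight(W=1) = 1/12
Total weight = 1/12 + 1/12 = 1/6
P(W=0 | obs) = 1/12 / 1/6 = 1/2
P(W=1 | obs) = 1/12 / 1/6 = 1/2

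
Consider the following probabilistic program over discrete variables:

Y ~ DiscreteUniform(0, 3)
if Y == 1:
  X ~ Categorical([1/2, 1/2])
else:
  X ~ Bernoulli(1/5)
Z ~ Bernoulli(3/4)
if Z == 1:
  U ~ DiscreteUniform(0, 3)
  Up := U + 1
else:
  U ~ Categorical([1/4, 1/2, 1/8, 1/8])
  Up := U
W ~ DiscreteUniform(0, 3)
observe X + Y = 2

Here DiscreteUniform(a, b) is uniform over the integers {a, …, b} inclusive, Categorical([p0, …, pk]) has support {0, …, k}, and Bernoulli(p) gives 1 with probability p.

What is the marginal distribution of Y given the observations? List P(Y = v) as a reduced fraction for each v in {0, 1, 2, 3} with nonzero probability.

Enumerate traces; 64 have nonzero weight after conditioning:
  (Y=1, X=1, Z=0, U=0, W=0) weight 1/512
  (Y=1, X=1, Z=0, U=0, W=1) weight 1/512
  (Y=1, X=1, Z=0, U=0, W=2) weight 1/512
  (Y=1, X=1, Z=0, U=0, W=3) weight 1/512
  (Y=1, X=1, Z=0, U=1, W=0) weight 1/256
  (Y=1, X=1, Z=0, U=1, W=1) weight 1/256
  (Y=1, X=1, Z=0, U=1, W=2) weight 1/256
  (Y=1, X=1, Z=0, U=1, W=3) weight 1/256
  (Y=2, X=0, Z=0, U=0, W=0) weight 1/320
  … 55 more
Group by Y:
  weight(Y=1) = 1/8
  weight(Y=2) = 1/5
Total weight = 1/8 + 1/5 = 13/40
P(Y=1 | obs) = 1/8 / 13/40 = 5/13
P(Y=2 | obs) = 1/5 / 13/40 = 8/13

P(Y=1) = 5/13, P(Y=2) = 8/13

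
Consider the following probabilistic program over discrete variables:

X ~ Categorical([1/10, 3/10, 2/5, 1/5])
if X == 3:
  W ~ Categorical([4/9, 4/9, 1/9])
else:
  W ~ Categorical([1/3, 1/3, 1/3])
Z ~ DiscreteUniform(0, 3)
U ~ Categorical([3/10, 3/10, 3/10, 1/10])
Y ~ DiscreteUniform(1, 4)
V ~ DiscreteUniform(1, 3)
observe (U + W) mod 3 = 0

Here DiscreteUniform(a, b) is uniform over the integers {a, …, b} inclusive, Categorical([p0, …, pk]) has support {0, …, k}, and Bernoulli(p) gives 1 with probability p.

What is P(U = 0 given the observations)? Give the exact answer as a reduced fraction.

Enumerate traces; 768 have nonzero weight after conditioning:
  (X=0, W=0, Z=0, U=0, Y=1, V=1) weight 1/4800
  (X=0, W=0, Z=0, U=0, Y=1, V=2) weight 1/4800
  (X=0, W=0, Z=0, U=0, Y=1, V=3) weight 1/4800
  (X=0, W=0, Z=0, U=0, Y=2, V=1) weight 1/4800
  (X=0, W=0, Z=0, U=0, Y=2, V=2) weight 1/4800
  (X=0, W=0, Z=0, U=0, Y=2, V=3) weight 1/4800
  (X=0, W=0, Z=0, U=0, Y=3, V=1) weight 1/4800
  (X=0, W=0, Z=0, U=0, Y=3, V=2) weight 1/4800
  (X=0, W=0, Z=0, U=3, Y=1, V=1) weight 1/14400
  (X=0, W=1, Z=0, U=2, Y=1, V=1) weight 1/4800
  … 758 more
Group by U:
  weight(U=0) = 8/75
  weight(U=1) = 13/150
  weight(U=2) = 8/75
  weight(U=3) = 8/225
Total weight = 8/75 + 13/150 + 8/75 + 8/225 = 151/450
P(U=0 | obs) = 8/75 / 151/450 = 48/151
P(U=1 | obs) = 13/150 / 151/450 = 39/151
P(U=2 | obs) = 8/75 / 151/450 = 48/151
P(U=3 | obs) = 8/225 / 151/450 = 16/151

P(U = 0 | obs) = 48/151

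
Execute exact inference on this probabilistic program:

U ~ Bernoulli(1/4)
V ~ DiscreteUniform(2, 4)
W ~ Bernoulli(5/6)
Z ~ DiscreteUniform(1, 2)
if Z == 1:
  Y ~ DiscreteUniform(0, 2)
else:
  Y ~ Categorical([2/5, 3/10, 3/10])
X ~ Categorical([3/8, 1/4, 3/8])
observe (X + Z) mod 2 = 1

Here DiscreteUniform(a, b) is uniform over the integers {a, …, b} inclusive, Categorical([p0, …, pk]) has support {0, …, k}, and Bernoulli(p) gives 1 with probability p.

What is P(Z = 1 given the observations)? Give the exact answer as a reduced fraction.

Enumerate traces; 108 have nonzero weight after conditioning:
  (U=0, V=2, W=0, Z=1, Y=0, X=0) weight 1/384
  (U=0, V=2, W=0, Z=1, Y=0, X=2) weight 1/384
  (U=0, V=2, W=0, Z=1, Y=1, X=0) weight 1/384
  (U=0, V=2, W=0, Z=1, Y=1, X=2) weight 1/384
  (U=0, V=2, W=0, Z=1, Y=2, X=0) weight 1/384
  (U=0, V=2, W=0, Z=1, Y=2, X=2) weight 1/384
  (U=0, V=2, W=0, Z=2, Y=0, X=1) weight 1/480
  (U=0, V=2, W=0, Z=2, Y=1, X=1) weight 1/640
  … 100 more
Group by Z:
  weight(Z=1) = 3/8
  weight(Z=2) = 1/8
Total weight = 3/8 + 1/8 = 1/2
P(Z=1 | obs) = 3/8 / 1/2 = 3/4
P(Z=2 | obs) = 1/8 / 1/2 = 1/4

P(Z = 1 | obs) = 3/4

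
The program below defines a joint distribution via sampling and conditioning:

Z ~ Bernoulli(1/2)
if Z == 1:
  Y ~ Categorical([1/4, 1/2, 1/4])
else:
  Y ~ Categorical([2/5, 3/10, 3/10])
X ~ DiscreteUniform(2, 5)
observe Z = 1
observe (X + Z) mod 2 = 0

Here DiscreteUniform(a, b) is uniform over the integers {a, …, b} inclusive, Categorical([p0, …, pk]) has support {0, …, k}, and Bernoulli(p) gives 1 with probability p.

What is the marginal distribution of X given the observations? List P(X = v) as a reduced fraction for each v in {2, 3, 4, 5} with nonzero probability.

P(X=3) = 1/2, P(X=5) = 1/2

Enumerate traces; 6 have nonzero weight after conditioning:
  (Z=1, Y=0, X=3) weight 1/32
  (Z=1, Y=0, X=5) weight 1/32
  (Z=1, Y=1, X=3) weight 1/16
  (Z=1, Y=1, X=5) weight 1/16
  (Z=1, Y=2, X=3) weight 1/32
  (Z=1, Y=2, X=5) weight 1/32
Group by X:
  weight(X=3) = 1/8
  weight(X=5) = 1/8
Total weight = 1/8 + 1/8 = 1/4
P(X=3 | obs) = 1/8 / 1/4 = 1/2
P(X=5 | obs) = 1/8 / 1/4 = 1/2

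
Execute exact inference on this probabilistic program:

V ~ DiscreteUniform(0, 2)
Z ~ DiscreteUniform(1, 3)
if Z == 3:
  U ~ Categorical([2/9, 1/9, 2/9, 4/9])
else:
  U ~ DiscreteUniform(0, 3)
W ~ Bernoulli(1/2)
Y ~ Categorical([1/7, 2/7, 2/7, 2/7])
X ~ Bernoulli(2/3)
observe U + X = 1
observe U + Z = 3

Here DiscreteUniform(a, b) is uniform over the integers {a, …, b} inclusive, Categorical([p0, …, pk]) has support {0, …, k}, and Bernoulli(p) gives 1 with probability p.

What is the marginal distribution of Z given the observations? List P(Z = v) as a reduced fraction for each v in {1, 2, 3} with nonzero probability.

P(Z=2) = 9/25, P(Z=3) = 16/25

Enumerate traces; 48 have nonzero weight after conditioning:
  (V=0, Z=2, U=1, W=0, Y=0, X=0) weight 1/1512
  (V=0, Z=2, U=1, W=0, Y=1, X=0) weight 1/756
  (V=0, Z=2, U=1, W=0, Y=2, X=0) weight 1/756
  (V=0, Z=2, U=1, W=0, Y=3, X=0) weight 1/756
  (V=0, Z=2, U=1, W=1, Y=0, X=0) weight 1/1512
  (V=0, Z=2, U=1, W=1, Y=1, X=0) weight 1/756
  (V=0, Z=2, U=1, W=1, Y=2, X=0) weight 1/756
  (V=0, Z=2, U=1, W=1, Y=3, X=0) weight 1/756
  (V=0, Z=3, U=0, W=0, Y=0, X=1) weight 2/1701
  … 39 more
Group by Z:
  weight(Z=2) = 1/36
  weight(Z=3) = 4/81
Total weight = 1/36 + 4/81 = 25/324
P(Z=2 | obs) = 1/36 / 25/324 = 9/25
P(Z=3 | obs) = 4/81 / 25/324 = 16/25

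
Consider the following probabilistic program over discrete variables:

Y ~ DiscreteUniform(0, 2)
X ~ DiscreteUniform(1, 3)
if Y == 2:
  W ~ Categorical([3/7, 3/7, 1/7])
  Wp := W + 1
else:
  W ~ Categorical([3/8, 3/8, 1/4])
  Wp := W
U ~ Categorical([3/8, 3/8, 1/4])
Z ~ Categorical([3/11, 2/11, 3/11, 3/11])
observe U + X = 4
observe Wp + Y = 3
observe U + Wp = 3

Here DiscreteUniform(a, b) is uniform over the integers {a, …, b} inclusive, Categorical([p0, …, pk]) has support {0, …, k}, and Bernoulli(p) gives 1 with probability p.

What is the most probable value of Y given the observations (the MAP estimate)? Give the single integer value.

argmax_v P(Y = v | obs) = 2

Enumerate traces; 8 have nonzero weight after conditioning:
  (Y=1, X=3, W=2, U=1, Z=0) weight 1/352
  (Y=1, X=3, W=2, U=1, Z=1) weight 1/528
  (Y=1, X=3, W=2, U=1, Z=2) weight 1/352
  (Y=1, X=3, W=2, U=1, Z=3) weight 1/352
  (Y=2, X=2, W=0, U=2, Z=0) weight 1/308
  (Y=2, X=2, W=0, U=2, Z=1) weight 1/462
  (Y=2, X=2, W=0, U=2, Z=2) weight 1/308
  (Y=2, X=2, W=0, U=2, Z=3) weight 1/308
Group by Y:
  weight(Y=1) = 1/96
  weight(Y=2) = 1/84
Total weight = 1/96 + 1/84 = 5/224
P(Y=1 | obs) = 1/96 / 5/224 = 7/15
P(Y=2 | obs) = 1/84 / 5/224 = 8/15
argmax = 2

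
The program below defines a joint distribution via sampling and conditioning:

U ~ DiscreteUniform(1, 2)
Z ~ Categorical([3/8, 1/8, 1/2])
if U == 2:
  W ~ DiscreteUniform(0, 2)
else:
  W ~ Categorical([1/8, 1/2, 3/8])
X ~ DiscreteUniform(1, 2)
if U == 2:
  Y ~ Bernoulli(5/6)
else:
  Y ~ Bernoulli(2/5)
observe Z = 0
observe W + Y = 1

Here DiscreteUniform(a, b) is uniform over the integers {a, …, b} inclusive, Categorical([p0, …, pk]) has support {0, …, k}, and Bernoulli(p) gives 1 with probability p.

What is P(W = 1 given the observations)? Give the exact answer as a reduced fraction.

Enumerate traces; 8 have nonzero weight after conditioning:
  (U=1, Z=0, W=0, X=1, Y=1) weight 3/640
  (U=1, Z=0, W=0, X=2, Y=1) weight 3/640
  (U=1, Z=0, W=1, X=1, Y=0) weight 9/320
  (U=1, Z=0, W=1, X=2, Y=0) weight 9/320
  (U=2, Z=0, W=0, X=1, Y=1) weight 5/192
  (U=2, Z=0, W=0, X=2, Y=1) weight 5/192
  (U=2, Z=0, W=1, X=1, Y=0) weight 1/192
  (U=2, Z=0, W=1, X=2, Y=0) weight 1/192
Group by W:
  weight(W=0) = 59/960
  weight(W=1) = 1/15
Total weight = 59/960 + 1/15 = 41/320
P(W=0 | obs) = 59/960 / 41/320 = 59/123
P(W=1 | obs) = 1/15 / 41/320 = 64/123

P(W = 1 | obs) = 64/123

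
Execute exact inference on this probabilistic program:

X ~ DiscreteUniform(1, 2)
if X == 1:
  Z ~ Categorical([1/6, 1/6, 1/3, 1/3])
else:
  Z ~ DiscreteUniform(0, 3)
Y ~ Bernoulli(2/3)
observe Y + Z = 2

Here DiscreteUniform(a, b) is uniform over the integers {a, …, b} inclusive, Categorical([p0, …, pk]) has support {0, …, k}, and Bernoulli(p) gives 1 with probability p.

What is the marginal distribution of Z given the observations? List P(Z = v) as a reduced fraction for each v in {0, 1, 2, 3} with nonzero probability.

P(Z=1) = 10/17, P(Z=2) = 7/17

Enumerate traces; 4 have nonzero weight after conditioning:
  (X=1, Z=1, Y=1) weight 1/18
  (X=1, Z=2, Y=0) weight 1/18
  (X=2, Z=1, Y=1) weight 1/12
  (X=2, Z=2, Y=0) weight 1/24
Group by Z:
  weight(Z=1) = 5/36
  weight(Z=2) = 7/72
Total weight = 5/36 + 7/72 = 17/72
P(Z=1 | obs) = 5/36 / 17/72 = 10/17
P(Z=2 | obs) = 7/72 / 17/72 = 7/17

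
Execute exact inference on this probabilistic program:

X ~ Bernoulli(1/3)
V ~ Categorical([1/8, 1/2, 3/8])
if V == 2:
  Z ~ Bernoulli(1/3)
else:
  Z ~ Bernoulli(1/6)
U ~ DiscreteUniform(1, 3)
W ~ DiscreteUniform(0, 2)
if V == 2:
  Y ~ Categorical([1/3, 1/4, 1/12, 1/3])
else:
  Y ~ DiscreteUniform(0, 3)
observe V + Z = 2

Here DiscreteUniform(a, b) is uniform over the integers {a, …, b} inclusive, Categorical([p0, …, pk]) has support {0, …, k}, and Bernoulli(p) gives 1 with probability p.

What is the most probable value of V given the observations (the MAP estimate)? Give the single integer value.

Enumerate traces; 144 have nonzero weight after conditioning:
  (X=0, V=1, Z=1, U=1, W=0, Y=0) weight 1/648
  (X=0, V=1, Z=1, U=1, W=0, Y=1) weight 1/648
  (X=0, V=1, Z=1, U=1, W=0, Y=2) weight 1/648
  (X=0, V=1, Z=1, U=1, W=0, Y=3) weight 1/648
  (X=0, V=1, Z=1, U=1, W=1, Y=0) weight 1/648
  (X=0, V=1, Z=1, U=1, W=1, Y=1) weight 1/648
  (X=0, V=1, Z=1, U=1, W=1, Y=2) weight 1/648
  (X=0, V=1, Z=1, U=1, W=1, Y=3) weight 1/648
  (X=0, V=2, Z=0, U=1, W=0, Y=0) weight 1/162
  … 135 more
Group by V:
  weight(V=1) = 1/12
  weight(V=2) = 1/4
Total weight = 1/12 + 1/4 = 1/3
P(V=1 | obs) = 1/12 / 1/3 = 1/4
P(V=2 | obs) = 1/4 / 1/3 = 3/4
argmax = 2

argmax_v P(V = v | obs) = 2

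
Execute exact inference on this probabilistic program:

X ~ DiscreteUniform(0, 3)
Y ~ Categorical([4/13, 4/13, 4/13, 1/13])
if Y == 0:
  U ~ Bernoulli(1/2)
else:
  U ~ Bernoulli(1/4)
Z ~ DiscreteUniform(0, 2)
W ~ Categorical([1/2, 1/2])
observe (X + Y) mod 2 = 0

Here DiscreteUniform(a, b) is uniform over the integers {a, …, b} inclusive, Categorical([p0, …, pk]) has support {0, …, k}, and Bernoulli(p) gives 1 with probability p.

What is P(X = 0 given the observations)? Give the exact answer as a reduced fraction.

P(X = 0 | obs) = 4/13

Enumerate traces; 96 have nonzero weight after conditioning:
  (X=0, Y=0, U=0, Z=0, W=0) weight 1/156
  (X=0, Y=0, U=0, Z=0, W=1) weight 1/156
  (X=0, Y=0, U=0, Z=1, W=0) weight 1/156
  (X=0, Y=0, U=0, Z=1, W=1) weight 1/156
  (X=0, Y=0, U=0, Z=2, W=0) weight 1/156
  (X=0, Y=0, U=0, Z=2, W=1) weight 1/156
  (X=0, Y=0, U=1, Z=0, W=0) weight 1/156
  (X=0, Y=0, U=1, Z=0, W=1) weight 1/156
  (X=1, Y=1, U=0, Z=0, W=0) weight 1/104
  (X=2, Y=0, U=0, Z=0, W=0) weight 1/156
  … 86 more
Group by X:
  weight(X=0) = 2/13
  weight(X=1) = 5/52
  weight(X=2) = 2/13
  weight(X=3) = 5/52
Total weight = 2/13 + 5/52 + 2/13 + 5/52 = 1/2
P(X=0 | obs) = 2/13 / 1/2 = 4/13
P(X=1 | obs) = 5/52 / 1/2 = 5/26
P(X=2 | obs) = 2/13 / 1/2 = 4/13
P(X=3 | obs) = 5/52 / 1/2 = 5/26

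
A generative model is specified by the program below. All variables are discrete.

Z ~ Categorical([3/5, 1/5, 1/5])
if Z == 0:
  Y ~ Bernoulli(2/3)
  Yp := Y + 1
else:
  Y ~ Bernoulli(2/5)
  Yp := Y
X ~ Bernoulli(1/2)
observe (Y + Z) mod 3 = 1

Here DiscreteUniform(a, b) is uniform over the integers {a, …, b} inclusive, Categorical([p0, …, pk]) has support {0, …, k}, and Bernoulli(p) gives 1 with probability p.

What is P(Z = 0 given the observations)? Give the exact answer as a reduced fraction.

P(Z = 0 | obs) = 10/13

Enumerate traces; 4 have nonzero weight after conditioning:
  (Z=0, Y=1, X=0) weight 1/5
  (Z=0, Y=1, X=1) weight 1/5
  (Z=1, Y=0, X=0) weight 3/50
  (Z=1, Y=0, X=1) weight 3/50
Group by Z:
  weight(Z=0) = 2/5
  weight(Z=1) = 3/25
Total weight = 2/5 + 3/25 = 13/25
P(Z=0 | obs) = 2/5 / 13/25 = 10/13
P(Z=1 | obs) = 3/25 / 13/25 = 3/13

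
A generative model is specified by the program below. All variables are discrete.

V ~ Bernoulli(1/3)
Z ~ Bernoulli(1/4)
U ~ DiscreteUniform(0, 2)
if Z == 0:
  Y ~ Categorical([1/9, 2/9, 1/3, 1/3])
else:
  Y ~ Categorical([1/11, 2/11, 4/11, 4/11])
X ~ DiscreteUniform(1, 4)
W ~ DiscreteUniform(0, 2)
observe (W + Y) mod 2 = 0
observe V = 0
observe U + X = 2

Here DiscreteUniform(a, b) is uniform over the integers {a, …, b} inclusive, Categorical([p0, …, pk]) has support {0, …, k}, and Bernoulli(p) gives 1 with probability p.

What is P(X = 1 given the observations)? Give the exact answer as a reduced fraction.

Enumerate traces; 24 have nonzero weight after conditioning:
  (V=0, Z=0, U=0, Y=0, X=2, W=0) weight 1/648
  (V=0, Z=0, U=0, Y=0, X=2, W=2) weight 1/648
  (V=0, Z=0, U=0, Y=1, X=2, W=1) weight 1/324
  (V=0, Z=0, U=0, Y=2, X=2, W=0) weight 1/216
  (V=0, Z=0, U=0, Y=2, X=2, W=2) weight 1/216
  (V=0, Z=0, U=0, Y=3, X=2, W=1) weight 1/216
  (V=0, Z=0, U=1, Y=0, X=1, W=0) weight 1/648
  (V=0, Z=0, U=1, Y=0, X=1, W=2) weight 1/648
  … 16 more
Group by X:
  weight(X=1) = 191/7128
  weight(X=2) = 191/7128
Total weight = 191/7128 + 191/7128 = 191/3564
P(X=1 | obs) = 191/7128 / 191/3564 = 1/2
P(X=2 | obs) = 191/7128 / 191/3564 = 1/2

P(X = 1 | obs) = 1/2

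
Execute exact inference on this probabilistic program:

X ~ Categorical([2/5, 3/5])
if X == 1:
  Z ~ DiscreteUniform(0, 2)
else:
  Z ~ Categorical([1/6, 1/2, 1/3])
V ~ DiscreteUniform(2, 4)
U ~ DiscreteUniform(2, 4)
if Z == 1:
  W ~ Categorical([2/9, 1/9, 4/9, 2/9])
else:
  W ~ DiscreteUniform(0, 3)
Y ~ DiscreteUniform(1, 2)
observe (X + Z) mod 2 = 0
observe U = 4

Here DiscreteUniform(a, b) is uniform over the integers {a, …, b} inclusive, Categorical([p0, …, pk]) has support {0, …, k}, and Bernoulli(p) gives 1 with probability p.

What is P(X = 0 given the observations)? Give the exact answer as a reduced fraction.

Enumerate traces; 72 have nonzero weight after conditioning:
  (X=0, Z=0, V=2, U=4, W=0, Y=1) weight 1/1080
  (X=0, Z=0, V=2, U=4, W=0, Y=2) weight 1/1080
  (X=0, Z=0, V=2, U=4, W=1, Y=1) weight 1/1080
  (X=0, Z=0, V=2, U=4, W=1, Y=2) weight 1/1080
  (X=0, Z=0, V=2, U=4, W=2, Y=1) weight 1/1080
  (X=0, Z=0, V=2, U=4, W=2, Y=2) weight 1/1080
  (X=0, Z=0, V=2, U=4, W=3, Y=1) weight 1/1080
  (X=0, Z=0, V=2, U=4, W=3, Y=2) weight 1/1080
  (X=1, Z=1, V=2, U=4, W=0, Y=1) weight 1/405
  … 63 more
Group by X:
  weight(X=0) = 1/15
  weight(X=1) = 1/15
Total weight = 1/15 + 1/15 = 2/15
P(X=0 | obs) = 1/15 / 2/15 = 1/2
P(X=1 | obs) = 1/15 / 2/15 = 1/2

P(X = 0 | obs) = 1/2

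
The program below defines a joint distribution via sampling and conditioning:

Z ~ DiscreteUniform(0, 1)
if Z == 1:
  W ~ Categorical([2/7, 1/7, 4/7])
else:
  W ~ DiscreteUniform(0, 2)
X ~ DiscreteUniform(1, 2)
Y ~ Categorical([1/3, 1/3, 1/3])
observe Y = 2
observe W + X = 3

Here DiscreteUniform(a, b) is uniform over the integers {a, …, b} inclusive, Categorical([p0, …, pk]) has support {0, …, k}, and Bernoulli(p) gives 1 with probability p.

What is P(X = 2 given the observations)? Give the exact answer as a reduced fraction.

P(X = 2 | obs) = 10/29

Enumerate traces; 4 have nonzero weight after conditioning:
  (Z=0, W=1, X=2, Y=2) weight 1/36
  (Z=0, W=2, X=1, Y=2) weight 1/36
  (Z=1, W=1, X=2, Y=2) weight 1/84
  (Z=1, W=2, X=1, Y=2) weight 1/21
Group by X:
  weight(X=1) = 19/252
  weight(X=2) = 5/126
Total weight = 19/252 + 5/126 = 29/252
P(X=1 | obs) = 19/252 / 29/252 = 19/29
P(X=2 | obs) = 5/126 / 29/252 = 10/29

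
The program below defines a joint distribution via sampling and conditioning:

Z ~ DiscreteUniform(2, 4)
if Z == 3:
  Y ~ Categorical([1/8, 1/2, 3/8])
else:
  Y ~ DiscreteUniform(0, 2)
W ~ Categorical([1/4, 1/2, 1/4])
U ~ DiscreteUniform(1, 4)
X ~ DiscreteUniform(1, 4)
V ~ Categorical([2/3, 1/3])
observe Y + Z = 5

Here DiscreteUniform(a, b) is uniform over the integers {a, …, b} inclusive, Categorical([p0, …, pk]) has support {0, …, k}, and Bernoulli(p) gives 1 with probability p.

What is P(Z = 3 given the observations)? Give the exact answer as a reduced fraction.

Enumerate traces; 192 have nonzero weight after conditioning:
  (Z=3, Y=2, W=0, U=1, X=1, V=0) weight 1/768
  (Z=3, Y=2, W=0, U=1, X=1, V=1) weight 1/1536
  (Z=3, Y=2, W=0, U=1, X=2, V=0) weight 1/768
  (Z=3, Y=2, W=0, U=1, X=2, V=1) weight 1/1536
  (Z=3, Y=2, W=0, U=1, X=3, V=0) weight 1/768
  (Z=3, Y=2, W=0, U=1, X=3, V=1) weight 1/1536
  (Z=3, Y=2, W=0, U=1, X=4, V=0) weight 1/768
  (Z=3, Y=2, W=0, U=1, X=4, V=1) weight 1/1536
  (Z=4, Y=1, W=0, U=1, X=1, V=0) weight 1/864
  … 183 more
Group by Z:
  weight(Z=3) = 1/8
  weight(Z=4) = 1/9
Total weight = 1/8 + 1/9 = 17/72
P(Z=3 | obs) = 1/8 / 17/72 = 9/17
P(Z=4 | obs) = 1/9 / 17/72 = 8/17

P(Z = 3 | obs) = 9/17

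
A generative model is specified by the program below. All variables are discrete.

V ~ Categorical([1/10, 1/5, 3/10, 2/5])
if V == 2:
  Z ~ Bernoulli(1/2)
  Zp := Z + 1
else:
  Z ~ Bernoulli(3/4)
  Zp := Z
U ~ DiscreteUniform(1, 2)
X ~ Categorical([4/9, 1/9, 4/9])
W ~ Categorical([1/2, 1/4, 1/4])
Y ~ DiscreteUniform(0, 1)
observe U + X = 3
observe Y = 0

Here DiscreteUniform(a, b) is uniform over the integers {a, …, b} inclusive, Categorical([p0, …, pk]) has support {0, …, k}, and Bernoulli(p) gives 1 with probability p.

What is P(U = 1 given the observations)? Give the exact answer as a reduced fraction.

Enumerate traces; 48 have nonzero weight after conditioning:
  (V=0, Z=0, U=1, X=2, W=0, Y=0) weight 1/720
  (V=0, Z=0, U=1, X=2, W=1, Y=0) weight 1/1440
  (V=0, Z=0, U=1, X=2, W=2, Y=0) weight 1/1440
  (V=0, Z=0, U=2, X=1, W=0, Y=0) weight 1/2880
  (V=0, Z=0, U=2, X=1, W=1, Y=0) weight 1/5760
  (V=0, Z=0, U=2, X=1, W=2, Y=0) weight 1/5760
  (V=0, Z=1, U=1, X=2, W=0, Y=0) weight 1/240
  (V=0, Z=1, U=1, X=2, W=1, Y=0) weight 1/480
  … 40 more
Group by U:
  weight(U=1) = 1/9
  weight(U=2) = 1/36
Total weight = 1/9 + 1/36 = 5/36
P(U=1 | obs) = 1/9 / 5/36 = 4/5
P(U=2 | obs) = 1/36 / 5/36 = 1/5

P(U = 1 | obs) = 4/5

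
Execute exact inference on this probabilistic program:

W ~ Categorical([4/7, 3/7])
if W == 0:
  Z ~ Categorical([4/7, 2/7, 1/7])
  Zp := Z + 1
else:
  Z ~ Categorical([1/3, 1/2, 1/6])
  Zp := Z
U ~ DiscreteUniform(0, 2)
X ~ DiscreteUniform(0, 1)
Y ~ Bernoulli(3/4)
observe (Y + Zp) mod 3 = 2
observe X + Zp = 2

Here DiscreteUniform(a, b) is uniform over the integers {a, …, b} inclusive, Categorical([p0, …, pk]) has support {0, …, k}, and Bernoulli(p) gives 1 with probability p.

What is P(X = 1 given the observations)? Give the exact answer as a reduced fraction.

Enumerate traces; 12 have nonzero weight after conditioning:
  (W=0, Z=0, U=0, X=1, Y=1) weight 2/49
  (W=0, Z=0, U=1, X=1, Y=1) weight 2/49
  (W=0, Z=0, U=2, X=1, Y=1) weight 2/49
  (W=0, Z=1, U=0, X=0, Y=0) weight 1/147
  (W=0, Z=1, U=1, X=0, Y=0) weight 1/147
  (W=0, Z=1, U=2, X=0, Y=0) weight 1/147
  (W=1, Z=1, U=0, X=1, Y=1) weight 3/112
  (W=1, Z=1, U=1, X=1, Y=1) weight 3/112
  … 4 more
Group by X:
  weight(X=0) = 23/784
  weight(X=1) = 159/784
Total weight = 23/784 + 159/784 = 13/56
P(X=0 | obs) = 23/784 / 13/56 = 23/182
P(X=1 | obs) = 159/784 / 13/56 = 159/182

P(X = 1 | obs) = 159/182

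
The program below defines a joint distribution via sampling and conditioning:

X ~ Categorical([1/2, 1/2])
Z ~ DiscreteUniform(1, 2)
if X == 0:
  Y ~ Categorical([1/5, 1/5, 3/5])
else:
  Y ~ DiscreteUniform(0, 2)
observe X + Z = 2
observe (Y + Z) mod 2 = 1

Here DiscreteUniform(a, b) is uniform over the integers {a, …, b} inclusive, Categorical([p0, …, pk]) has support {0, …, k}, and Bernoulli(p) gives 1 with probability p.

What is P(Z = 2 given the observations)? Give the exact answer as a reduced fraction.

Enumerate traces; 3 have nonzero weight after conditioning:
  (X=0, Z=2, Y=1) weight 1/20
  (X=1, Z=1, Y=0) weight 1/12
  (X=1, Z=1, Y=2) weight 1/12
Group by Z:
  weight(Z=1) = 1/6
  weight(Z=2) = 1/20
Total weight = 1/6 + 1/20 = 13/60
P(Z=1 | obs) = 1/6 / 13/60 = 10/13
P(Z=2 | obs) = 1/20 / 13/60 = 3/13

P(Z = 2 | obs) = 3/13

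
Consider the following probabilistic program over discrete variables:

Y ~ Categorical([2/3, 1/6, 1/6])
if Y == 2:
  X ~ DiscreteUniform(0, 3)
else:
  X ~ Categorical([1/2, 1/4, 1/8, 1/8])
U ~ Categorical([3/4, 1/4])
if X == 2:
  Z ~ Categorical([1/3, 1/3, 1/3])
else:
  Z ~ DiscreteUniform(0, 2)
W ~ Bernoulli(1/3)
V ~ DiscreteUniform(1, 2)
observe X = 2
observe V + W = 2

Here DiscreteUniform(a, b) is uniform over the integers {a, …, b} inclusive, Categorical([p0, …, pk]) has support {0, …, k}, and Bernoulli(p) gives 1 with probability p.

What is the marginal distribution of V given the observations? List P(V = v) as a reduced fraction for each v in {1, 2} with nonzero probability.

P(V=1) = 1/3, P(V=2) = 2/3

Enumerate traces; 36 have nonzero weight after conditioning:
  (Y=0, X=2, U=0, Z=0, W=0, V=2) weight 1/144
  (Y=0, X=2, U=0, Z=0, W=1, V=1) weight 1/288
  (Y=0, X=2, U=0, Z=1, W=0, V=2) weight 1/144
  (Y=0, X=2, U=0, Z=1, W=1, V=1) weight 1/288
  (Y=0, X=2, U=0, Z=2, W=0, V=2) weight 1/144
  (Y=0, X=2, U=0, Z=2, W=1, V=1) weight 1/288
  (Y=0, X=2, U=1, Z=0, W=0, V=2) weight 1/432
  (Y=0, X=2, U=1, Z=0, W=1, V=1) weight 1/864
  … 28 more
Group by V:
  weight(V=1) = 7/288
  weight(V=2) = 7/144
Total weight = 7/288 + 7/144 = 7/96
P(V=1 | obs) = 7/288 / 7/96 = 1/3
P(V=2 | obs) = 7/144 / 7/96 = 2/3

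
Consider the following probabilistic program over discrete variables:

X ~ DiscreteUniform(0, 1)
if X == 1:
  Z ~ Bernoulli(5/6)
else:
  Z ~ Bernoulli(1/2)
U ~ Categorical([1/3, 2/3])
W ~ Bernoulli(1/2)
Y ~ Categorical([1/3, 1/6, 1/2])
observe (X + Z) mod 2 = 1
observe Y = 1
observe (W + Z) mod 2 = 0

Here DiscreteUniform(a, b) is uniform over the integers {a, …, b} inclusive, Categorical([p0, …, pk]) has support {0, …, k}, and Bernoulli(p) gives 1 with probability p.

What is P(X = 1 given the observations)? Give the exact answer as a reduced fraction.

P(X = 1 | obs) = 1/4

Enumerate traces; 4 have nonzero weight after conditioning:
  (X=0, Z=1, U=0, W=1, Y=1) weight 1/144
  (X=0, Z=1, U=1, W=1, Y=1) weight 1/72
  (X=1, Z=0, U=0, W=0, Y=1) weight 1/432
  (X=1, Z=0, U=1, W=0, Y=1) weight 1/216
Group by X:
  weight(X=0) = 1/48
  weight(X=1) = 1/144
Total weight = 1/48 + 1/144 = 1/36
P(X=0 | obs) = 1/48 / 1/36 = 3/4
P(X=1 | obs) = 1/144 / 1/36 = 1/4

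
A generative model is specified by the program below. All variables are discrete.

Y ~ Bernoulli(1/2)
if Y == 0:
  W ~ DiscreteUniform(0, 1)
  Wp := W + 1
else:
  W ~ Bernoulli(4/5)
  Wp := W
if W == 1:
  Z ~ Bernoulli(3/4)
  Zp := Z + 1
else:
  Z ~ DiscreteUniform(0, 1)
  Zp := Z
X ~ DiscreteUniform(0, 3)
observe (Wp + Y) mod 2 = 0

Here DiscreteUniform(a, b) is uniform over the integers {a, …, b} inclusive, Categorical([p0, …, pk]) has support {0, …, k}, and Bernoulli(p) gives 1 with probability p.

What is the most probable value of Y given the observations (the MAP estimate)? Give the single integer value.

argmax_v P(Y = v | obs) = 1

Enumerate traces; 16 have nonzero weight after conditioning:
  (Y=0, W=1, Z=0, X=0) weight 1/64
  (Y=0, W=1, Z=0, X=1) weight 1/64
  (Y=0, W=1, Z=0, X=2) weight 1/64
  (Y=0, W=1, Z=0, X=3) weight 1/64
  (Y=0, W=1, Z=1, X=0) weight 3/64
  (Y=0, W=1, Z=1, X=1) weight 3/64
  (Y=0, W=1, Z=1, X=2) weight 3/64
  (Y=0, W=1, Z=1, X=3) weight 3/64
  (Y=1, W=1, Z=0, X=0) weight 1/40
  … 7 more
Group by Y:
  weight(Y=0) = 1/4
  weight(Y=1) = 2/5
Total weight = 1/4 + 2/5 = 13/20
P(Y=0 | obs) = 1/4 / 13/20 = 5/13
P(Y=1 | obs) = 2/5 / 13/20 = 8/13
argmax = 1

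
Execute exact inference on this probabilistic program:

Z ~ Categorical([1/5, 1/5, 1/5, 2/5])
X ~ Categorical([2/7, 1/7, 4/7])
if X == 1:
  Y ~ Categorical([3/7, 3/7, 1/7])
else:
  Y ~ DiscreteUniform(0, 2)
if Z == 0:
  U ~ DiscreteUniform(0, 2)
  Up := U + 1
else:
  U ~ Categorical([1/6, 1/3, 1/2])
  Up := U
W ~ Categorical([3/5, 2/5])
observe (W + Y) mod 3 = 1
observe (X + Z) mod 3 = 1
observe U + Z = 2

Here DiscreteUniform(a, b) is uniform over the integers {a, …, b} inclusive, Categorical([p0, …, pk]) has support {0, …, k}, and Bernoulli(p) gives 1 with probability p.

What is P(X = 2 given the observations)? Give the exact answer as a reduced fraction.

P(X = 2 | obs) = 14/37

Enumerate traces; 6 have nonzero weight after conditioning:
  (Z=0, X=1, Y=0, U=2, W=1) weight 2/1225
  (Z=0, X=1, Y=1, U=2, W=0) weight 3/1225
  (Z=1, X=0, Y=0, U=1, W=1) weight 4/1575
  (Z=1, X=0, Y=1, U=1, W=0) weight 2/525
  (Z=2, X=2, Y=0, U=0, W=1) weight 4/1575
  (Z=2, X=2, Y=1, U=0, W=0) weight 2/525
Group by X:
  weight(X=0) = 2/315
  weight(X=1) = 1/245
  weight(X=2) = 2/315
Total weight = 2/315 + 1/245 + 2/315 = 37/2205
P(X=0 | obs) = 2/315 / 37/2205 = 14/37
P(X=1 | obs) = 1/245 / 37/2205 = 9/37
P(X=2 | obs) = 2/315 / 37/2205 = 14/37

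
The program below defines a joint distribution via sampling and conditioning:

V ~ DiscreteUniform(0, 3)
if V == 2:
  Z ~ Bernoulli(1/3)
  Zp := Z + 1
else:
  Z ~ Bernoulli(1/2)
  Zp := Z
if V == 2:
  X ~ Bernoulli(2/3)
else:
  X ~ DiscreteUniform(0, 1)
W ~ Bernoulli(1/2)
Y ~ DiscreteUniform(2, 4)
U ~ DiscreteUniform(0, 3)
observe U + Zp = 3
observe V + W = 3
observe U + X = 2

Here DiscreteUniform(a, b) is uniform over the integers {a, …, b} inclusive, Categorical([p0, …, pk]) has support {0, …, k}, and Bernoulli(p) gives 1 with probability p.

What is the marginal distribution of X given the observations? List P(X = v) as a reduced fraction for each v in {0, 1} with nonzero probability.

Enumerate traces; 9 have nonzero weight after conditioning:
  (V=2, Z=0, X=0, W=1, Y=2, U=2) weight 1/432
  (V=2, Z=0, X=0, W=1, Y=3, U=2) weight 1/432
  (V=2, Z=0, X=0, W=1, Y=4, U=2) weight 1/432
  (V=2, Z=1, X=1, W=1, Y=2, U=1) weight 1/432
  (V=2, Z=1, X=1, W=1, Y=3, U=1) weight 1/432
  (V=2, Z=1, X=1, W=1, Y=4, U=1) weight 1/432
  (V=3, Z=1, X=0, W=0, Y=2, U=2) weight 1/384
  (V=3, Z=1, X=0, W=0, Y=3, U=2) weight 1/384
  … 1 more
Group by X:
  weight(X=0) = 17/1152
  weight(X=1) = 1/144
Total weight = 17/1152 + 1/144 = 25/1152
P(X=0 | obs) = 17/1152 / 25/1152 = 17/25
P(X=1 | obs) = 1/144 / 25/1152 = 8/25

P(X=0) = 17/25, P(X=1) = 8/25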